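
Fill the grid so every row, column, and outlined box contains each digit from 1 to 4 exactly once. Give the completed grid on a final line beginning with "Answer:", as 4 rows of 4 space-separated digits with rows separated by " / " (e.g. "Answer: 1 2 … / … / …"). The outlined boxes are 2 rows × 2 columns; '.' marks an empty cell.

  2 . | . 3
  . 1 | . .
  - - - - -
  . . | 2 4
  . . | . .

Step 1. [r4c3∈{1,3}] across col 3, 3 lands solely at r4c3, so r4c3=3.
Step 2. [r1c2∈{4}] r1c2's peers cover all but 4, so r1c2=4.
Step 3. [r3c1∈{1,3}] row 3 places 1 nowhere but r3c1. So r3c1=1.
Step 4. [r2c4∈{2}] only 2 remains possible at r2c4 ⇒ r2c4=2.
Step 5. [r3c2∈{3}] r3c2 has the single candidate 3 ⇒ r3c2=3.
Step 6. [r4c2∈{2}] r4c2 has the single candidate 2. So r4c2=2.
Step 7. [r1c3∈{1}] r1c3 is down to just 1. So r1c3=1.
Step 8. [r2c1∈{3}] r2c1 has the single candidate 3 ⇒ r2c1=3.
Step 9. [r2c3∈{4}] r2c3's peers cover all but 4, so r2c3=4.
Step 10. [r4c1∈{4}] nothing but 4 survives at r4c1. So r4c1=4.
Step 11. [r4c4∈{1}] only 1 remains possible at r4c4, so r4c4=1.

Answer: 2 4 1 3 / 3 1 4 2 / 1 3 2 4 / 4 2 3 1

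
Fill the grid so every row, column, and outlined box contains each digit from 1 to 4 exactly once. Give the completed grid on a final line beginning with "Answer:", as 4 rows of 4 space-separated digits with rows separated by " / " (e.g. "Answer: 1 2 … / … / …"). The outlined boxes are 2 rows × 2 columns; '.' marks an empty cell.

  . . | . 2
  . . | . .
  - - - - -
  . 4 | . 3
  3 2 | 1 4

Step 1. [r3c1∈{1}] r3c1 is down to just 1, so r3c1=1.
Step 2. [r1c1∈{4}] r1c1 is down to just 4, so r1c1=4.
Step 3. [r1c3∈{3}] nothing but 3 survives at r1c3. So r1c3=3.
Step 4. [r2c4∈{1}] r2c4 has the single candidate 1. So r2c4=1.
Step 5. [r3c3∈{2}] r3c3's peers cover all but 2 ⇒ r3c3=2.
Step 6. [r2c3∈{4}] r2c3 has the single candidate 4. So r2c3=4.
Step 7. [r2c2∈{3}] nothing but 3 survives at r2c2. So r2c2=3.
Step 8. [r1c2∈{1}] r1c2 is down to just 1 ⇒ r1c2=1.
Step 9. [r2c1∈{2}] r2c1 is down to just 2 ⇒ r2c1=2.

Answer: 4 1 3 2 / 2 3 4 1 / 1 4 2 3 / 3 2 1 4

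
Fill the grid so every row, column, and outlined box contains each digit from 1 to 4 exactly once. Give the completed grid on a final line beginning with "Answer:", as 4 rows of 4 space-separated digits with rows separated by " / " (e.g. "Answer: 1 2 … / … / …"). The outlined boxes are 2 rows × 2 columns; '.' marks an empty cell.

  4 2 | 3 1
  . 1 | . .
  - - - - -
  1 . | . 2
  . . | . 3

Step 1. [r3c3∈{4}] r3c3 has the single candidate 4 ⇒ r3c3=4.
Step 2. [r4c1∈{2}] only 2 remains possible at r4c1, so r4c1=2.
Step 3. [r2c1∈{3}] r2c1's peers cover all but 3. So r2c1=3.
Step 4. [r2c4∈{4}] r2c4 is down to just 4 ⇒ r2c4=4.
Step 5. [r3c2∈{3}] nothing but 3 survives at r3c2, so r3c2=3.
Step 6. [r4c2∈{4}] only 4 remains possible at r4c2. So r4c2=4.
Step 7. [r2c3∈{2}] nothing but 2 survives at r2c3. So r2c3=2.
Step 8. [r4c3∈{1}] r4c3 is down to just 1, so r4c3=1.

Answer: 4 2 3 1 / 3 1 2 4 / 1 3 4 2 / 2 4 1 3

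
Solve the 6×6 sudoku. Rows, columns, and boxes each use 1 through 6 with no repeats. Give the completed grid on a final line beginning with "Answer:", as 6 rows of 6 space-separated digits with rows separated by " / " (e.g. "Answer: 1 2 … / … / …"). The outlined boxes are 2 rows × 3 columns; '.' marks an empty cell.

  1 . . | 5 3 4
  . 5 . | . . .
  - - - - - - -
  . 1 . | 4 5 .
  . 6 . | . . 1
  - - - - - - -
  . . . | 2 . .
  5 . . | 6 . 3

Step 1. [r2c5∈{1,2,6}] in col 5, 6 fits only at r2c5. So r2c5=6.
Step 2. [r1c2∈{2}] nothing but 2 survives at r1c2. So r1c2=2.
Step 3. [r6c2∈{4}] nothing but 4 survives at r6c2. So r6c2=4.
Step 4. [r4c3∈{2,3,4,5}] in row 4, 5 fits only at r4c3. So r4c3=5.
Step 5. [r4c1∈{2,3,4}] across row 4, 4 lands solely at r4c1, so r4c1=4.
Step 6. [r2c1∈{3}] r2c1's peers cover all but 3 ⇒ r2c1=3.
Step 7. [r6c3∈{1,2}] across row 6, 2 lands solely at r6c3 ⇒ r6c3=2.
Step 8. [r5c3∈{1,3,6}] across col 3, 1 lands solely at r5c3 ⇒ r5c3=1.
Step 9. [r2c6∈{2}] r2c6's peers cover all but 2. So r2c6=2.
Step 10. [r6c5∈{1}] r6c5 is down to just 1, so r6c5=1.
Step 11. [r5c1∈{6}] r5c1 is down to just 6 ⇒ r5c1=6.
Step 12. [r5c6∈{5}] r5c6 has the single candidate 5. So r5c6=5.
Step 13. [r1c3∈{6}] only 6 remains possible at r1c3. So r1c3=6.
Step 14. [r2c3∈{4}] r2c3 has the single candidate 4, so r2c3=4.
Step 15. [r4c4∈{3}] only 3 remains possible at r4c4. So r4c4=3.
Step 16. [r3c1∈{2}] nothing but 2 survives at r3c1. So r3c1=2.
Step 17. [r5c5∈{4}] only 4 remains possible at r5c5. So r5c5=4.
Step 18. [r3c6∈{6}] nothing but 6 survives at r3c6. So r3c6=6.
Step 19. [r4c5∈{2}] only 2 remains possible at r4c5, so r4c5=2.
Step 20. [r2c4∈{1}] only 1 remains possible at r2c4. So r2c4=1.
Step 21. [r3c3∈{3}] r3c3 has the single candidate 3. So r3c3=3.
Step 22. [r5c2∈{3}] r5c2 has the single candidate 3, so r5c2=3.

Answer: 1 2 6 5 3 4 / 3 5 4 1 6 2 / 2 1 3 4 5 6 / 4 6 5 3 2 1 / 6 3 1 2 4 5 / 5 4 2 6 1 3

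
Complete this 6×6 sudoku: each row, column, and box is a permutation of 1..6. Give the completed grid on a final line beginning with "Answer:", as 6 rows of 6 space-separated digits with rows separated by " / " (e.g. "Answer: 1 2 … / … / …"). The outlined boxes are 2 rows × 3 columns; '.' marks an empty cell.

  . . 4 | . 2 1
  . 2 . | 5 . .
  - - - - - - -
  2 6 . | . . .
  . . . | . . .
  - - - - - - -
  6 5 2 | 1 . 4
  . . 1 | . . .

Step 1. [r1c2∈{3}] r1c2 has the single candidate 3 ⇒ r1c2=3.
Step 2. [r5c5∈{3}] r5c5 is down to just 3 ⇒ r5c5=3.
Step 3. [r1c4∈{6}] nothing but 6 survives at r1c4 ⇒ r1c4=6.
Step 4. [r3c5∈{1,4,5}] in row 3, 1 fits only at r3c5 ⇒ r3c5=1.
Step 5. [r3c4∈{3,4}] across row 3, 4 lands solely at r3c4, so r3c4=4.
Step 6. [r4c4∈{2,3}] col 4 places 3 nowhere but r4c4, so r4c4=3.
Step 7. [r3c6∈{5}] only 5 remains possible at r3c6 ⇒ r3c6=5.
Step 8. [r4c5∈{6}] r4c5 is down to just 6. So r4c5=6.
Step 9. [r4c2∈{1,4}] 1 has one home in col 2: r4c2. So r4c2=1.
Step 10. [r4c1∈{4,5}] in row 4, 4 fits only at r4c1. So r4c1=4.
Step 11. [r6c4∈{2}] nothing but 2 survives at r6c4, so r6c4=2.
Step 12. [r6c5∈{5}] only 5 remains possible at r6c5 ⇒ r6c5=5.
Step 13. [r6c2∈{4}] nothing but 4 survives at r6c2. So r6c2=4.
Step 14. [r6c1∈{3}] nothing but 3 survives at r6c1. So r6c1=3.
Step 15. [r3c3∈{3}] only 3 remains possible at r3c3. So r3c3=3.
Step 16. [r4c3∈{5}] only 5 remains possible at r4c3, so r4c3=5.
Step 17. [r1c1∈{5}] r1c1 has the single candidate 5. So r1c1=5.
Step 18. [r6c6∈{6}] nothing but 6 survives at r6c6. So r6c6=6.
Step 19. [r4c6∈{2}] only 2 remains possible at r4c6 ⇒ r4c6=2.
Step 20. [r2c1∈{1}] r2c1 has the single candidate 1, so r2c1=1.
Step 21. [r2c3∈{6}] r2c3 has the single candidate 6. So r2c3=6.
Step 22. [r2c6∈{3}] r2c6's peers cover all but 3, so r2c6=3.
Step 23. [r2c5∈{4}] nothing but 4 survives at r2c5, so r2c5=4.

Answer: 5 3 4 6 2 1 / 1 2 6 5 4 3 / 2 6 3 4 1 5 / 4 1 5 3 6 2 / 6 5 2 1 3 4 / 3 4 1 2 5 6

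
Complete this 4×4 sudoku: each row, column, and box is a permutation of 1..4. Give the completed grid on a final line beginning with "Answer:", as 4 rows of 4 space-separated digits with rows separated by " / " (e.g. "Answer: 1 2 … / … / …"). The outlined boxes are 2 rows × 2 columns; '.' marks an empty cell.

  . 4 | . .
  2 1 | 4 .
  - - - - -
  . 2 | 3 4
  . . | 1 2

Step 1. [r1c1∈{3}] r1c1's peers cover all but 3, so r1c1=3.
Step 2. [r4c2∈{3}] r4c2 is down to just 3. So r4c2=3.
Step 3. [r1c4∈{1}] r1c4 is down to just 1 ⇒ r1c4=1.
Step 4. [r1c3∈{2}] r1c3's peers cover all but 2 ⇒ r1c3=2.
Step 5. [r2c4∈{3}] nothing but 3 survives at r2c4, so r2c4=3.
Step 6. [r3c1∈{1}] nothing but 1 survives at r3c1. So r3c1=1.
Step 7. [r4c1∈{4}] r4c1 has the single candidate 4 ⇒ r4c1=4.

Answer: 3 4 2 1 / 2 1 4 3 / 1 2 3 4 / 4 3 1 2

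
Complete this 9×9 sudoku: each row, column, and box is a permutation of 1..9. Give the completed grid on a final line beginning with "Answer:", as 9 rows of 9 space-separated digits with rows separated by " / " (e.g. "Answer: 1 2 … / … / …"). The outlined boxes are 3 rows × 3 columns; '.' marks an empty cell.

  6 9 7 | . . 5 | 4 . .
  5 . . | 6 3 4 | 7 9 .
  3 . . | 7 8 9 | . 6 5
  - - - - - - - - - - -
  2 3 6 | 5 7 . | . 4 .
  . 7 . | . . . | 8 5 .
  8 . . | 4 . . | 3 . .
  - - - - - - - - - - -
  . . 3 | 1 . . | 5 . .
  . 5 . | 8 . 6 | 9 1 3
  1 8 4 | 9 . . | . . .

Step 1. [r6c2∈{1}] only 1 remains possible at r6c2, so r6c2=1.
Step 2. [r6c6∈{2}] r6c6 is down to just 2. So r6c6=2.
Step 3. [r5c9∈{1,2,6,9}] r5c9 is the only open cell in row 5 admitting 2, so r5c9=2.
Step 4. [r6c9∈{6,7,9}] 6 has one home in box 6: r6c9, so r6c9=6.
Step 5. [r9c9∈{7}] nothing but 7 survives at r9c9 ⇒ r9c9=7.
Step 6. [r8c3∈{2}] r8c3 has the single candidate 2, so r8c3=2.
Step 7. [r9c8∈{2}] r9c8's peers cover all but 2, so r9c8=2.
Step 8. [r5c3∈{9}] r5c3 has the single candidate 9, so r5c3=9.
Step 9. [r1c5∈{1,2}] r1c5 is the only open cell in box 2 admitting 1. So r1c5=1.
Step 10. [r1c9∈{8}] only 8 remains possible at r1c9. So r1c9=8.
Step 11. [r2c9∈{1}] r2c9's peers cover all but 1. So r2c9=1.
Step 12. [r5c6∈{1,3}] 1 has one home in row 5: r5c6, so r5c6=1.
Step 13. [r8c1∈{7}] r8c1's peers cover all but 7, so r8c1=7.
Step 14. [r8c5∈{4}] r8c5 has the single candidate 4 ⇒ r8c5=4.
Step 15. [r3c7∈{2}] only 2 remains possible at r3c7. So r3c7=2.
Step 16. [r4c6∈{8}] only 8 remains possible at r4c6 ⇒ r4c6=8.
Step 17. [r4c9∈{9}] nothing but 9 survives at r4c9. So r4c9=9.
Step 18. [r6c3∈{5}] r6c3 is down to just 5. So r6c3=5.
Step 19. [r7c1∈{9}] nothing but 9 survives at r7c1, so r7c1=9.
Step 20. [r9c6∈{3}] only 3 remains possible at r9c6 ⇒ r9c6=3.
Step 21. [r3c3∈{1}] nothing but 1 survives at r3c3. So r3c3=1.
Step 22. [r4c7∈{1}] only 1 remains possible at r4c7. So r4c7=1.
Step 23. [r6c8∈{7}] r6c8 has the single candidate 7 ⇒ r6c8=7.
Step 24. [r1c8∈{3}] nothing but 3 survives at r1c8. So r1c8=3.
Step 25. [r2c3∈{8}] nothing but 8 survives at r2c3 ⇒ r2c3=8.
Step 26. [r3c2∈{4}] r3c2 has the single candidate 4 ⇒ r3c2=4.
Step 27. [r9c7∈{6}] nothing but 6 survives at r9c7, so r9c7=6.
Step 28. [r5c4∈{3}] only 3 remains possible at r5c4 ⇒ r5c4=3.
Step 29. [r7c9∈{4}] r7c9's peers cover all but 4 ⇒ r7c9=4.
Step 30. [r7c2∈{6}] only 6 remains possible at r7c2. So r7c2=6.
Step 31. [r9c5∈{5}] only 5 remains possible at r9c5, so r9c5=5.
Step 32. [r2c2∈{2}] only 2 remains possible at r2c2. So r2c2=2.
Step 33. [r5c5∈{6}] r5c5's peers cover all but 6 ⇒ r5c5=6.
Step 34. [r7c8∈{8}] nothing but 8 survives at r7c8 ⇒ r7c8=8.
Step 35. [r7c6∈{7}] r7c6 is down to just 7, so r7c6=7.
Step 36. [r1c4∈{2}] r1c4's peers cover all but 2. So r1c4=2.
Step 37. [r6c5∈{9}] only 9 remains possible at r6c5, so r6c5=9.
Step 38. [r7c5∈{2}] r7c5 has the single candidate 2, so r7c5=2.
Step 39. [r5c1∈{4}] nothing but 4 survives at r5c1 ⇒ r5c1=4.

Answer: 6 9 7 2 1 5 4 3 8 / 5 2 8 6 3 4 7 9 1 / 3 4 1 7 8 9 2 6 5 / 2 3 6 5 7 8 1 4 9 / 4 7 9 3 6 1 8 5 2 / 8 1 5 4 9 2 3 7 6 / 9 6 3 1 2 7 5 8 4 / 7 5 2 8 4 6 9 1 3 / 1 8 4 9 5 3 6 2 7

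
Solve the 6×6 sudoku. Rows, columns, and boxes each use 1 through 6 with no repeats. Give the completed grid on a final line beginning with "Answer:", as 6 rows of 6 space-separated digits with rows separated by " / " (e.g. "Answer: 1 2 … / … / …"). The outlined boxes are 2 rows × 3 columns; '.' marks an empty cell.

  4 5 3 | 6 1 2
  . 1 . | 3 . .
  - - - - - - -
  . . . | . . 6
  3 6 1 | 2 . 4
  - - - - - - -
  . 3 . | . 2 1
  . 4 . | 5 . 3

Step 1. [r3c3∈{2,4,5}] r3c3 is the only open cell in row 3 admitting 4, so r3c3=4.
Step 2. [r3c1∈{2,5}] r3c1 is the only open cell in box 3 admitting 5 ⇒ r3c1=5.
Step 3. [r5c1∈{6}] r5c1's peers cover all but 6 ⇒ r5c1=6.
Step 4. [r2c1∈{2}] nothing but 2 survives at r2c1, so r2c1=2.
Step 5. [r2c6∈{5}] nothing but 5 survives at r2c6. So r2c6=5.
Step 6. [r2c3∈{6}] nothing but 6 survives at r2c3. So r2c3=6.
Step 7. [r2c5∈{4}] nothing but 4 survives at r2c5 ⇒ r2c5=4.
Step 8. [r4c5∈{5}] r4c5 is down to just 5. So r4c5=5.
Step 9. [r3c4∈{1}] r3c4's peers cover all but 1. So r3c4=1.
Step 10. [r6c5∈{6}] r6c5's peers cover all but 6. So r6c5=6.
Step 11. [r6c3∈{2}] r6c3 has the single candidate 2 ⇒ r6c3=2.
Step 12. [r6c1∈{1}] only 1 remains possible at r6c1, so r6c1=1.
Step 13. [r5c3∈{5}] only 5 remains possible at r5c3, so r5c3=5.
Step 14. [r3c5∈{3}] nothing but 3 survives at r3c5. So r3c5=3.
Step 15. [r5c4∈{4}] only 4 remains possible at r5c4. So r5c4=4.
Step 16. [r3c2∈{2}] r3c2 is down to just 2, so r3c2=2.

Answer: 4 5 3 6 1 2 / 2 1 6 3 4 5 / 5 2 4 1 3 6 / 3 6 1 2 5 4 / 6 3 5 4 2 1 / 1 4 2 5 6 3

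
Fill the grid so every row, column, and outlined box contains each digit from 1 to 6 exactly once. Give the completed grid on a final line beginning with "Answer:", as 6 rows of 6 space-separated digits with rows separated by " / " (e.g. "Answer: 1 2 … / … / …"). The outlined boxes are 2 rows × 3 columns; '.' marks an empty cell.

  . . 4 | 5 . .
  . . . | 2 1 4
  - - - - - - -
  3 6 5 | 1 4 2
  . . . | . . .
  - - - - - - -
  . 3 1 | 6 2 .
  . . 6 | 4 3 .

Step 1. [r5c6∈{5}] r5c6 has the single candidate 5. So r5c6=5.
Step 2. [r1c5∈{6}] r1c5 has the single candidate 6 ⇒ r1c5=6.
Step 3. [r4c2∈{1,2,4}] r4c2 is the only open cell in col 2 admitting 4. So r4c2=4.
Step 4. [r2c2∈{5}] r2c2's peers cover all but 5, so r2c2=5.
Step 5. [r4c1∈{1,2}] 1 has one home in row 4: r4c1, so r4c1=1.
Step 6. [r6c2∈{2}] r6c2 is down to just 2 ⇒ r6c2=2.
Step 7. [r1c6∈{3}] r1c6 has the single candidate 3. So r1c6=3.
Step 8. [r2c1∈{6}] r2c1 has the single candidate 6. So r2c1=6.
Step 9. [r4c6∈{6}] only 6 remains possible at r4c6 ⇒ r4c6=6.
Step 10. [r1c2∈{1}] r1c2 has the single candidate 1, so r1c2=1.
Step 11. [r6c6∈{1}] r6c6 is down to just 1, so r6c6=1.
Step 12. [r4c3∈{2}] nothing but 2 survives at r4c3 ⇒ r4c3=2.
Step 13. [r5c1∈{4}] r5c1's peers cover all but 4, so r5c1=4.
Step 14. [r1c1∈{2}] r1c1 has the single candidate 2 ⇒ r1c1=2.
Step 15. [r2c3∈{3}] r2c3 has the single candidate 3. So r2c3=3.
Step 16. [r6c1∈{5}] r6c1 has the single candidate 5. So r6c1=5.
Step 17. [r4c5∈{5}] only 5 remains possible at r4c5 ⇒ r4c5=5.
Step 18. [r4c4∈{3}] nothing but 3 survives at r4c4. So r4c4=3.

Answer: 2 1 4 5 6 3 / 6 5 3 2 1 4 / 3 6 5 1 4 2 / 1 4 2 3 5 6 / 4 3 1 6 2 5 / 5 2 6 4 3 1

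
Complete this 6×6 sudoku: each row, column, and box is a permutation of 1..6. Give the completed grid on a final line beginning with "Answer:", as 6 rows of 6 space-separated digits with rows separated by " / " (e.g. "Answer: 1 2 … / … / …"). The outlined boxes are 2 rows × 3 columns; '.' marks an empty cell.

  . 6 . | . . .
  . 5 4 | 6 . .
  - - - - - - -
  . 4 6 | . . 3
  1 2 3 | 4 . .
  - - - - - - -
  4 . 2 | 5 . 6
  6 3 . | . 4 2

Step 1. [r1c4∈{1,2,3}] across col 4, 3 lands solely at r1c4. So r1c4=3.
Step 2. [r4c6∈{5}] r4c6's peers cover all but 5 ⇒ r4c6=5.
Step 3. [r1c3∈{1}] nothing but 1 survives at r1c3, so r1c3=1.
Step 4. [r1c1∈{2}] only 2 remains possible at r1c1. So r1c1=2.
Step 5. [r3c4∈{1,2}] in col 4, 2 fits only at r3c4. So r3c4=2.
Step 6. [r3c5∈{1}] nothing but 1 survives at r3c5, so r3c5=1.
Step 7. [r6c3∈{5}] nothing but 5 survives at r6c3. So r6c3=5.
Step 8. [r5c5∈{3}] r5c5 has the single candidate 3, so r5c5=3.
Step 9. [r3c1∈{5}] r3c1 has the single candidate 5 ⇒ r3c1=5.
Step 10. [r1c6∈{4}] r1c6 has the single candidate 4. So r1c6=4.
Step 11. [r5c2∈{1}] r5c2 has the single candidate 1, so r5c2=1.
Step 12. [r1c5∈{5}] r1c5 has the single candidate 5. So r1c5=5.
Step 13. [r6c4∈{1}] nothing but 1 survives at r6c4, so r6c4=1.
Step 14. [r2c6∈{1}] r2c6's peers cover all but 1, so r2c6=1.
Step 15. [r2c5∈{2}] only 2 remains possible at r2c5, so r2c5=2.
Step 16. [r2c1∈{3}] only 3 remains possible at r2c1. So r2c1=3.
Step 17. [r4c5∈{6}] r4c5's peers cover all but 6, so r4c5=6.

Answer: 2 6 1 3 5 4 / 3 5 4 6 2 1 / 5 4 6 2 1 3 / 1 2 3 4 6 5 / 4 1 2 5 3 6 / 6 3 5 1 4 2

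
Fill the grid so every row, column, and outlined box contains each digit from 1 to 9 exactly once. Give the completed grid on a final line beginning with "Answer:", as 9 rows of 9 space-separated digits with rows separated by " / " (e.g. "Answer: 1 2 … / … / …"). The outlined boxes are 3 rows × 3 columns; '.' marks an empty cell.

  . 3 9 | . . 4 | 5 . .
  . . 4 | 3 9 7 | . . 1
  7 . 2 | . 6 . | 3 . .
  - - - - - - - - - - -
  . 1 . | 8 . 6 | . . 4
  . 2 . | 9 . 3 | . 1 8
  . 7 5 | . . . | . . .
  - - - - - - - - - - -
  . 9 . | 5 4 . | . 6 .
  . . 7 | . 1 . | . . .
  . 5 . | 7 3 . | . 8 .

Step 1. [r6c1∈{3,4,6,8,9}] r6c1 is the only open cell in row 6 admitting 8. So r6c1=8.
Step 2. [r6c5∈{2}] nothing but 2 survives at r6c5, so r6c5=2.
Step 3. [r8c2∈{4,6,8}] across col 2, 4 lands solely at r8c2 ⇒ r8c2=4.
Step 4. [r4c8∈{2,3,5,7,9}] r4c8 is the only open cell in box 6 admitting 5 ⇒ r4c8=5.
Step 5. [r4c7∈{2,7,9}] across row 4, 2 lands solely at r4c7, so r4c7=2.
Step 6. [r8c7∈{9}] r8c7 is down to just 9, so r8c7=9.
Step 7. [r9c9∈{2}] r9c9 is down to just 2. So r9c9=2.
Step 8. [r2c2∈{6,8}] in col 2, 6 fits only at r2c2. So r2c2=6.
Step 9. [r8c8∈{3}] r8c8's peers cover all but 3. So r8c8=3.
Step 10. [r7c3∈{1,3,8}] in col 3, 8 fits only at r7c3 ⇒ r7c3=8.
Step 11. [r9c3∈{1,6}] across col 3, 1 lands solely at r9c3, so r9c3=1.
Step 12. [r1c4∈{1,2}] across box 2, 2 lands solely at r1c4 ⇒ r1c4=2.
Step 13. [r5c7∈{6,7}] r5c7 is the only open cell in box 6 admitting 7. So r5c7=7.
Step 14. [r7c1∈{2,3}] r7c1 is the only open cell in row 7 admitting 3. So r7c1=3.
Step 15. [r3c6∈{1,5,8}] row 3 places 5 nowhere but r3c6, so r3c6=5.
Step 16. [r6c9∈{3,6,9}] 3 has one home in row 6: r6c9 ⇒ r6c9=3.
Step 17. [r8c1∈{2,6}] r8c1 is the only open cell in col 1 admitting 2, so r8c1=2.
Step 18. [r3c9∈{9}] r3c9 has the single candidate 9. So r3c9=9.
Step 19. [r6c6∈{1}] r6c6 is down to just 1 ⇒ r6c6=1.
Step 20. [r1c8∈{7}] only 7 remains possible at r1c8 ⇒ r1c8=7.
Step 21. [r5c1∈{4,6}] row 5 places 4 nowhere but r5c1, so r5c1=4.
Step 22. [r8c4∈{6}] only 6 remains possible at r8c4, so r8c4=6.
Step 23. [r6c8∈{9}] r6c8 has the single candidate 9, so r6c8=9.
Step 24. [r7c7∈{1}] r7c7 has the single candidate 1. So r7c7=1.
Step 25. [r1c5∈{8}] only 8 remains possible at r1c5 ⇒ r1c5=8.
Step 26. [r7c9∈{7}] nothing but 7 survives at r7c9 ⇒ r7c9=7.
Step 27. [r9c1∈{6}] r9c1 is down to just 6, so r9c1=6.
Step 28. [r4c1∈{9}] only 9 remains possible at r4c1. So r4c1=9.
Step 29. [r1c9∈{6}] r1c9 is down to just 6. So r1c9=6.
Step 30. [r6c7∈{6}] only 6 remains possible at r6c7, so r6c7=6.
Step 31. [r8c9∈{5}] r8c9 has the single candidate 5 ⇒ r8c9=5.
Step 32. [r3c2∈{8}] nothing but 8 survives at r3c2, so r3c2=8.
Step 33. [r4c3∈{3}] r4c3 has the single candidate 3 ⇒ r4c3=3.
Step 34. [r2c7∈{8}] r2c7 has the single candidate 8 ⇒ r2c7=8.
Step 35. [r9c7∈{4}] r9c7 has the single candidate 4. So r9c7=4.
Step 36. [r2c8∈{2}] r2c8 has the single candidate 2. So r2c8=2.
Step 37. [r5c5∈{5}] nothing but 5 survives at r5c5 ⇒ r5c5=5.
Step 38. [r2c1∈{5}] nothing but 5 survives at r2c1, so r2c1=5.
Step 39. [r3c4∈{1}] nothing but 1 survives at r3c4 ⇒ r3c4=1.
Step 40. [r7c6∈{2}] only 2 remains possible at r7c6. So r7c6=2.
Step 41. [r5c3∈{6}] r5c3's peers cover all but 6 ⇒ r5c3=6.
Step 42. [r6c4∈{4}] r6c4 has the single candidate 4. So r6c4=4.
Step 43. [r3c8∈{4}] r3c8's peers cover all but 4 ⇒ r3c8=4.
Step 44. [r8c6∈{8}] r8c6 has the single candidate 8, so r8c6=8.
Step 45. [r1c1∈{1}] nothing but 1 survives at r1c1. So r1c1=1.
Step 46. [r4c5∈{7}] nothing but 7 survives at r4c5. So r4c5=7.
Step 47. [r9c6∈{9}] r9c6 has the single candidate 9 ⇒ r9c6=9.

Answer: 1 3 9 2 8 4 5 7 6 / 5 6 4 3 9 7 8 2 1 / 7 8 2 1 6 5 3 4 9 / 9 1 3 8 7 6 2 5 4 / 4 2 6 9 5 3 7 1 8 / 8 7 5 4 2 1 6 9 3 / 3 9 8 5 4 2 1 6 7 / 2 4 7 6 1 8 9 3 5 / 6 5 1 7 3 9 4 8 2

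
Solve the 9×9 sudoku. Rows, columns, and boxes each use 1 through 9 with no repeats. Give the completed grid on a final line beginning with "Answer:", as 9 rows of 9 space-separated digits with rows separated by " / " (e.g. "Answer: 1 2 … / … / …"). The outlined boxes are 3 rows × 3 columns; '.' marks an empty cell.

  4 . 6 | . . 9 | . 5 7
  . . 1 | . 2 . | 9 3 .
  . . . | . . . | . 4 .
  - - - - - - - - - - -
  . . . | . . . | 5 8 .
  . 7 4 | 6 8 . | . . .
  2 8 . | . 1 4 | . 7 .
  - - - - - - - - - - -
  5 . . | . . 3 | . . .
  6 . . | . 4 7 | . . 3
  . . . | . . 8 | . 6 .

Step 1. [r8c4∈{1,2,5,9}] across row 8, 5 lands solely at r8c4 ⇒ r8c4=5.
Step 2. [r9c5∈{9}] r9c5's peers cover all but 9. So r9c5=9.
Step 3. [r3c5∈{3,5,6,7}] across col 5, 5 lands solely at r3c5 ⇒ r3c5=5.
Step 4. [r4c9∈{1,2,4,6,9}] 4 has one home in row 4: r4c9. So r4c9=4.
Step 5. [r3c6∈{1,6}] r3c6 is the only open cell in col 6 admitting 1, so r3c6=1.
Step 6. [r1c7∈{1,2,8}] in row 1, 1 fits only at r1c7. So r1c7=1.
Step 7. [r1c2∈{2,3}] in row 1, 2 fits only at r1c2 ⇒ r1c2=2.
Step 8. [r4c2∈{1,3,6,9}] in row 4, 6 fits only at r4c2 ⇒ r4c2=6.
Step 9. [r4c1∈{1,3,9}] row 4 places 1 nowhere but r4c1. So r4c1=1.
Step 10. [r1c4∈{3,8}] r1c4 is the only open cell in row 1 admitting 8 ⇒ r1c4=8.
Step 11. [r4c6∈{2}] only 2 remains possible at r4c6. So r4c6=2.
Step 12. [r6c3∈{3,5,9}] r6c3 is the only open cell in row 6 admitting 5. So r6c3=5.
Step 13. [r9c9∈{1,2,5}] r9c9 is the only open cell in row 9 admitting 5, so r9c9=5.
Step 14. [r1c5∈{3}] r1c5 has the single candidate 3. So r1c5=3.
Step 15. [r3c4∈{7}] only 7 remains possible at r3c4. So r3c4=7.
Step 16. [r2c1∈{7,8}] r2c1 is the only open cell in row 2 admitting 7 ⇒ r2c1=7.
Step 17. [r3c1∈{3,8,9}] 8 has one home in col 1: r3c1, so r3c1=8.
Step 18. [r5c1∈{3,9}] r5c1 is the only open cell in col 1 admitting 9 ⇒ r5c1=9.
Step 19. [r4c3∈{3}] nothing but 3 survives at r4c3 ⇒ r4c3=3.
Step 20. [r6c9∈{6,9}] r6c9 is the only open cell in box 6 admitting 9 ⇒ r6c9=9.
Step 21. [r3c3∈{9}] r3c3's peers cover all but 9. So r3c3=9.
Step 22. [r2c9∈{6,8}] across row 2, 8 lands solely at r2c9 ⇒ r2c9=8.
Step 23. [r3c9∈{2,6}] 6 has one home in col 9: r3c9, so r3c9=6.
Step 24. [r3c7∈{2}] r3c7 is down to just 2, so r3c7=2.
Step 25. [r8c7∈{8}] nothing but 8 survives at r8c7. So r8c7=8.
Step 26. [r8c3∈{2}] nothing but 2 survives at r8c3. So r8c3=2.
Step 27. [r9c3∈{7}] r9c3's peers cover all but 7, so r9c3=7.
Step 28. [r9c7∈{4}] r9c7's peers cover all but 4 ⇒ r9c7=4.
Step 29. [r7c2∈{1,4,9}] 4 has one home in row 7: r7c2. So r7c2=4.
Step 30. [r7c8∈{1,2,9}] row 7 places 9 nowhere but r7c8. So r7c8=9.
Step 31. [r7c9∈{1,2}] 2 has one home in box 9: r7c9, so r7c9=2.
Step 32. [r8c8∈{1}] nothing but 1 survives at r8c8. So r8c8=1.
Step 33. [r9c2∈{1,3}] 1 has one home in col 2: r9c2, so r9c2=1.
Step 34. [r5c7∈{3}] r5c7 has the single candidate 3 ⇒ r5c7=3.
Step 35. [r2c2∈{5}] r2c2's peers cover all but 5, so r2c2=5.
Step 36. [r7c7∈{7}] r7c7 has the single candidate 7, so r7c7=7.
Step 37. [r5c6∈{5}] r5c6's peers cover all but 5. So r5c6=5.
Step 38. [r9c4∈{2}] r9c4 has the single candidate 2, so r9c4=2.
Step 39. [r2c4∈{4}] nothing but 4 survives at r2c4. So r2c4=4.
Step 40. [r5c8∈{2}] r5c8's peers cover all but 2 ⇒ r5c8=2.
Step 41. [r7c5∈{6}] only 6 remains possible at r7c5, so r7c5=6.
Step 42. [r4c5∈{7}] r4c5's peers cover all but 7 ⇒ r4c5=7.
Step 43. [r4c4∈{9}] nothing but 9 survives at r4c4, so r4c4=9.
Step 44. [r6c4∈{3}] r6c4's peers cover all but 3. So r6c4=3.
Step 45. [r7c4∈{1}] only 1 remains possible at r7c4. So r7c4=1.
Step 46. [r6c7∈{6}] r6c7 has the single candidate 6. So r6c7=6.
Step 47. [r8c2∈{9}] r8c2 is down to just 9. So r8c2=9.
Step 48. [r3c2∈{3}] r3c2 is down to just 3, so r3c2=3.
Step 49. [r5c9∈{1}] only 1 remains possible at r5c9, so r5c9=1.
Step 50. [r9c1∈{3}] nothing but 3 survives at r9c1. So r9c1=3.
Step 51. [r7c3∈{8}] r7c3 is down to just 8, so r7c3=8.
Step 52. [r2c6∈{6}] only 6 remains possible at r2c6, so r2c6=6.

Answer: 4 2 6 8 3 9 1 5 7 / 7 5 1 4 2 6 9 3 8 / 8 3 9 7 5 1 2 4 6 / 1 6 3 9 7 2 5 8 4 / 9 7 4 6 8 5 3 2 1 / 2 8 5 3 1 4 6 7 9 / 5 4 8 1 6 3 7 9 2 / 6 9 2 5 4 7 8 1 3 / 3 1 7 2 9 8 4 6 5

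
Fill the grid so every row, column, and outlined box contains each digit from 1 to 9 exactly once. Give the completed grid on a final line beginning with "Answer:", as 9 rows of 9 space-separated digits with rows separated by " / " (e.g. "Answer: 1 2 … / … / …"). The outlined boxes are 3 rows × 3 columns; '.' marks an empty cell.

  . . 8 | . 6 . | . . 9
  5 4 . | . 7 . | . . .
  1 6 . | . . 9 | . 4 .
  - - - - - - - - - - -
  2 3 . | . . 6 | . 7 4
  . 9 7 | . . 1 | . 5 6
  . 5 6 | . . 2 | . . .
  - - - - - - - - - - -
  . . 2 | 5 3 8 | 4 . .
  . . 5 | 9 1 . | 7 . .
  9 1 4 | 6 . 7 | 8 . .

Step 1. [r2c6∈{3}] r2c6 is down to just 3 ⇒ r2c6=3.
Step 2. [r4c4∈{8}] nothing but 8 survives at r4c4 ⇒ r4c4=8.
Step 3. [r3c4∈{2}] r3c4 is down to just 2 ⇒ r3c4=2.
Step 4. [r8c1∈{3,6,8}] 3 has one home in box 7: r8c1, so r8c1=3.
Step 5. [r5c5∈{4}] only 4 remains possible at r5c5. So r5c5=4.
Step 6. [r8c9∈{2}] r8c9 has the single candidate 2 ⇒ r8c9=2.
Step 7. [r2c4∈{1}] r2c4's peers cover all but 1, so r2c4=1.
Step 8. [r7c8∈{1,6,9}] row 7 places 9 nowhere but r7c8 ⇒ r7c8=9.
Step 9. [r3c9∈{3,5,7,8}] 7 has one home in row 3: r3c9. So r3c9=7.
Step 10. [r9c8∈{3}] r9c8 is down to just 3. So r9c8=3.
Step 11. [r1c7∈{1,2,3,5}] row 1 places 3 nowhere but r1c7 ⇒ r1c7=3.
Step 12. [r6c9∈{1,3,8}] col 9 places 3 nowhere but r6c9, so r6c9=3.
Step 13. [r6c8∈{1,8}] in box 6, 8 fits only at r6c8. So r6c8=8.
Step 14. [r1c1∈{7}] nothing but 7 survives at r1c1 ⇒ r1c1=7.
Step 15. [r6c5∈{9}] r6c5 is down to just 9, so r6c5=9.
Step 16. [r2c7∈{2,6}] col 7 places 6 nowhere but r2c7, so r2c7=6.
Step 17. [r1c6∈{4,5}] r1c6 is the only open cell in row 1 admitting 5, so r1c6=5.
Step 18. [r4c7∈{1,9}] 9 has one home in row 4: r4c7. So r4c7=9.
Step 19. [r2c8∈{2}] nothing but 2 survives at r2c8. So r2c8=2.
Step 20. [r5c1∈{8}] r5c1 is down to just 8 ⇒ r5c1=8.
Step 21. [r8c2∈{8}] r8c2 is down to just 8 ⇒ r8c2=8.
Step 22. [r6c4∈{7}] only 7 remains possible at r6c4, so r6c4=7.
Step 23. [r5c4∈{3}] r5c4 has the single candidate 3 ⇒ r5c4=3.
Step 24. [r9c5∈{2}] r9c5 has the single candidate 2. So r9c5=2.
Step 25. [r3c3∈{3}] r3c3 is down to just 3 ⇒ r3c3=3.
Step 26. [r2c3∈{9}] r2c3's peers cover all but 9, so r2c3=9.
Step 27. [r7c1∈{6}] nothing but 6 survives at r7c1. So r7c1=6.
Step 28. [r8c8∈{6}] r8c8 has the single candidate 6, so r8c8=6.
Step 29. [r6c1∈{4}] r6c1 has the single candidate 4. So r6c1=4.
Step 30. [r1c2∈{2}] only 2 remains possible at r1c2. So r1c2=2.
Step 31. [r4c5∈{5}] only 5 remains possible at r4c5, so r4c5=5.
Step 32. [r3c5∈{8}] r3c5 has the single candidate 8. So r3c5=8.
Step 33. [r7c2∈{7}] r7c2's peers cover all but 7, so r7c2=7.
Step 34. [r3c7∈{5}] r3c7 is down to just 5, so r3c7=5.
Step 35. [r6c7∈{1}] nothing but 1 survives at r6c7, so r6c7=1.
Step 36. [r2c9∈{8}] r2c9 is down to just 8. So r2c9=8.
Step 37. [r4c3∈{1}] r4c3's peers cover all but 1. So r4c3=1.
Step 38. [r9c9∈{5}] only 5 remains possible at r9c9. So r9c9=5.
Step 39. [r1c8∈{1}] r1c8 is down to just 1, so r1c8=1.
Step 40. [r8c6∈{4}] only 4 remains possible at r8c6. So r8c6=4.
Step 41. [r5c7∈{2}] r5c7 has the single candidate 2. So r5c7=2.
Step 42. [r1c4∈{4}] r1c4's peers cover all but 4, so r1c4=4.
Step 43. [r7c9∈{1}] r7c9 has the single candidate 1. So r7c9=1.

Answer: 7 2 8 4 6 5 3 1 9 / 5 4 9 1 7 3 6 2 8 / 1 6 3 2 8 9 5 4 7 / 2 3 1 8 5 6 9 7 4 / 8 9 7 3 4 1 2 5 6 / 4 5 6 7 9 2 1 8 3 / 6 7 2 5 3 8 4 9 1 / 3 8 5 9 1 4 7 6 2 / 9 1 4 6 2 7 8 3 5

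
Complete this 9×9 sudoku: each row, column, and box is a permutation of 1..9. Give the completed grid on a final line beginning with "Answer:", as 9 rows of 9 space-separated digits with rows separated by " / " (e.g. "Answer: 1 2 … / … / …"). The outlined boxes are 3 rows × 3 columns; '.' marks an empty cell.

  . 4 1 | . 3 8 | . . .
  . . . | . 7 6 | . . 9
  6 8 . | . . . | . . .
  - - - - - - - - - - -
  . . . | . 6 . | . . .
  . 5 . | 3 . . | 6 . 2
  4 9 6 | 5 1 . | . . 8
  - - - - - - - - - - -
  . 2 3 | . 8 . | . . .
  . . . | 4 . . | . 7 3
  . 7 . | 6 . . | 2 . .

Step 1. [r6c8∈{3}] nothing but 3 survives at r6c8 ⇒ r6c8=3.
Step 2. [r9c3∈{4,5,8,9}] across col 3, 4 lands solely at r9c3. So r9c3=4.
Step 3. [r6c7∈{7}] only 7 remains possible at r6c7 ⇒ r6c7=7.
Step 4. [r1c7∈{5}] r1c7's peers cover all but 5. So r1c7=5.
Step 5. [r4c4∈{2,7,8,9}] r4c4 is the only open cell in col 4 admitting 8. So r4c4=8.
Step 6. [r9c6∈{1,3,5,9}] across row 9, 3 lands solely at r9c6 ⇒ r9c6=3.
Step 7. [r6c6∈{2}] only 2 remains possible at r6c6 ⇒ r6c6=2.
Step 8. [r2c2∈{3}] r2c2 has the single candidate 3, so r2c2=3.
Step 9. [r4c2∈{1}] r4c2 has the single candidate 1. So r4c2=1.
Step 10. [r5c8∈{1,4,9}] r5c8 is the only open cell in row 5 admitting 1 ⇒ r5c8=1.
Step 11. [r8c5∈{2,5,9}] in row 8, 2 fits only at r8c5 ⇒ r8c5=2.
Step 12. [r7c4∈{1,7,9}] in col 4, 7 fits only at r7c4. So r7c4=7.
Step 13. [r3c7∈{1,3,4}] in row 3, 3 fits only at r3c7. So r3c7=3.
Step 14. [r4c1∈{2,3,7}] r4c1 is the only open cell in row 4 admitting 3 ⇒ r4c1=3.
Step 15. [r4c3∈{2,7}] in row 4, 2 fits only at r4c3 ⇒ r4c3=2.
Step 16. [r4c6∈{4,7,9}] row 4 places 7 nowhere but r4c6. So r4c6=7.
Step 17. [r2c3∈{5}] r2c3's peers cover all but 5, so r2c3=5.
Step 18. [r2c1∈{2}] only 2 remains possible at r2c1, so r2c1=2.
Step 19. [r2c4∈{1}] r2c4 is down to just 1, so r2c4=1.
Step 20. [r3c9∈{1,4,7}] r3c9 is the only open cell in row 3 admitting 1. So r3c9=1.
Step 21. [r9c9∈{5}] r9c9 has the single candidate 5, so r9c9=5.
Step 22. [r9c5∈{9}] r9c5 has the single candidate 9, so r9c5=9.
Step 23. [r4c9∈{4}] r4c9 has the single candidate 4, so r4c9=4.
Step 24. [r9c8∈{8}] nothing but 8 survives at r9c8 ⇒ r9c8=8.
Step 25. [r3c3∈{7,9}] 7 has one home in row 3: r3c3. So r3c3=7.
Step 26. [r8c3∈{8,9}] r8c3 is the only open cell in col 3 admitting 9, so r8c3=9.
Step 27. [r8c1∈{1,5,8}] r8c1 is the only open cell in row 8 admitting 8. So r8c1=8.
Step 28. [r8c6∈{1,5}] row 8 places 5 nowhere but r8c6, so r8c6=5.
Step 29. [r2c8∈{4}] only 4 remains possible at r2c8. So r2c8=4.
Step 30. [r7c6∈{1}] r7c6 is down to just 1. So r7c6=1.
Step 31. [r7c9∈{6}] r7c9 has the single candidate 6 ⇒ r7c9=6.
Step 32. [r3c8∈{2}] r3c8's peers cover all but 2. So r3c8=2.
Step 33. [r5c5∈{4}] only 4 remains possible at r5c5 ⇒ r5c5=4.
Step 34. [r3c4∈{9}] only 9 remains possible at r3c4, so r3c4=9.
Step 35. [r4c7∈{9}] r4c7 is down to just 9, so r4c7=9.
Step 36. [r7c8∈{9}] r7c8 has the single candidate 9, so r7c8=9.
Step 37. [r1c4∈{2}] nothing but 2 survives at r1c4, so r1c4=2.
Step 38. [r1c9∈{7}] r1c9's peers cover all but 7 ⇒ r1c9=7.
Step 39. [r3c6∈{4}] only 4 remains possible at r3c6, so r3c6=4.
Step 40. [r4c8∈{5}] r4c8 is down to just 5 ⇒ r4c8=5.
Step 41. [r5c3∈{8}] r5c3's peers cover all but 8, so r5c3=8.
Step 42. [r8c2∈{6}] r8c2 is down to just 6, so r8c2=6.
Step 43. [r8c7∈{1}] r8c7's peers cover all but 1. So r8c7=1.
Step 44. [r1c8∈{6}] r1c8 is down to just 6. So r1c8=6.
Step 45. [r7c1∈{5}] r7c1 is down to just 5, so r7c1=5.
Step 46. [r3c5∈{5}] r3c5 is down to just 5. So r3c5=5.
Step 47. [r9c1∈{1}] nothing but 1 survives at r9c1 ⇒ r9c1=1.
Step 48. [r1c1∈{9}] r1c1 is down to just 9, so r1c1=9.
Step 49. [r2c7∈{8}] nothing but 8 survives at r2c7. So r2c7=8.
Step 50. [r5c1∈{7}] nothing but 7 survives at r5c1. So r5c1=7.
Step 51. [r5c6∈{9}] r5c6 is down to just 9. So r5c6=9.
Step 52. [r7c7∈{4}] r7c7's peers cover all but 4 ⇒ r7c7=4.

Answer: 9 4 1 2 3 8 5 6 7 / 2 3 5 1 7 6 8 4 9 / 6 8 7 9 5 4 3 2 1 / 3 1 2 8 6 7 9 5 4 / 7 5 8 3 4 9 6 1 2 / 4 9 6 5 1 2 7 3 8 / 5 2 3 7 8 1 4 9 6 / 8 6 9 4 2 5 1 7 3 / 1 7 4 6 9 3 2 8 5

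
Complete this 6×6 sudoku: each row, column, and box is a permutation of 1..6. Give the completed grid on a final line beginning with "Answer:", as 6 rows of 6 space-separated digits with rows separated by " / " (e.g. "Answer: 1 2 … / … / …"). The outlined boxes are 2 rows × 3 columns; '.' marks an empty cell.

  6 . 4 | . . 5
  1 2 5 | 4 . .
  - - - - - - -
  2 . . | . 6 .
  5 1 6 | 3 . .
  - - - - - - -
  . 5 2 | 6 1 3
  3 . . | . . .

Step 1. [r3c2∈{3,4}] box 3 places 4 nowhere but r3c2 ⇒ r3c2=4.
Step 2. [r6c5∈{2,4,5}] 5 has one home in col 5: r6c5, so r6c5=5.
Step 3. [r4c5∈{2,4}] 4 has one home in col 5: r4c5, so r4c5=4.
Step 4. [r1c5∈{2,3}] across col 5, 2 lands solely at r1c5. So r1c5=2.
Step 5. [r1c4∈{1}] nothing but 1 survives at r1c4, so r1c4=1.
Step 6. [r6c4∈{2}] nothing but 2 survives at r6c4 ⇒ r6c4=2.
Step 7. [r1c2∈{3}] only 3 remains possible at r1c2, so r1c2=3.
Step 8. [r3c4∈{5}] r3c4 has the single candidate 5. So r3c4=5.
Step 9. [r6c6∈{4}] r6c6 is down to just 4 ⇒ r6c6=4.
Step 10. [r3c6∈{1}] only 1 remains possible at r3c6, so r3c6=1.
Step 11. [r3c3∈{3}] only 3 remains possible at r3c3 ⇒ r3c3=3.
Step 12. [r5c1∈{4}] only 4 remains possible at r5c1, so r5c1=4.
Step 13. [r6c3∈{1}] nothing but 1 survives at r6c3. So r6c3=1.
Step 14. [r2c6∈{6}] r2c6 has the single candidate 6 ⇒ r2c6=6.
Step 15. [r4c6∈{2}] only 2 remains possible at r4c6 ⇒ r4c6=2.
Step 16. [r6c2∈{6}] r6c2's peers cover all but 6 ⇒ r6c2=6.
Step 17. [r2c5∈{3}] r2c5 is down to just 3. So r2c5=3.

Answer: 6 3 4 1 2 5 / 1 2 5 4 3 6 / 2 4 3 5 6 1 / 5 1 6 3 4 2 / 4 5 2 6 1 3 / 3 6 1 2 5 4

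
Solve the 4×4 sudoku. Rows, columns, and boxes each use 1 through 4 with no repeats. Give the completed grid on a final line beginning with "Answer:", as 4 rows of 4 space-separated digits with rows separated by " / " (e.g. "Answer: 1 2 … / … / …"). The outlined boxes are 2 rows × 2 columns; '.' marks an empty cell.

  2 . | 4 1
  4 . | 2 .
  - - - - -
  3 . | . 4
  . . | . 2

Step 1. [r4c1∈{1}] r4c1's peers cover all but 1. So r4c1=1.
Step 2. [r1c2∈{3}] only 3 remains possible at r1c2 ⇒ r1c2=3.
Step 3. [r4c2∈{4}] r4c2 has the single candidate 4. So r4c2=4.
Step 4. [r2c2∈{1}] r2c2 has the single candidate 1, so r2c2=1.
Step 5. [r3c3∈{1}] r3c3's peers cover all but 1, so r3c3=1.
Step 6. [r2c4∈{3}] only 3 remains possible at r2c4, so r2c4=3.
Step 7. [r4c3∈{3}] only 3 remains possible at r4c3, so r4c3=3.
Step 8. [r3c2∈{2}] nothing but 2 survives at r3c2. So r3c2=2.

Answer: 2 3 4 1 / 4 1 2 3 / 3 2 1 4 / 1 4 3 2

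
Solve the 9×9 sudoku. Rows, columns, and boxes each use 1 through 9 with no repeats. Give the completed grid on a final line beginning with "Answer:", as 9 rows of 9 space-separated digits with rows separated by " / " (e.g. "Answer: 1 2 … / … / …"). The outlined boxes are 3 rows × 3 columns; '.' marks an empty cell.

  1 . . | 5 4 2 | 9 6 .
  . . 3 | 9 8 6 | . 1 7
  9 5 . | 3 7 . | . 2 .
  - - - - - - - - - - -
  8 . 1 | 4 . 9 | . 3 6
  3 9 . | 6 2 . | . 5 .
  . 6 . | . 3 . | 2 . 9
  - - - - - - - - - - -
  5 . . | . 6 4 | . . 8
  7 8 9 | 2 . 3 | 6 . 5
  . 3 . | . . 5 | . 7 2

Step 1. [r6c1∈{4}] r6c1's peers cover all but 4. So r6c1=4.
Step 2. [r5c3∈{7}] r5c3 has the single candidate 7. So r5c3=7.
Step 3. [r3c9∈{4}] r3c9 has the single candidate 4, so r3c9=4.
Step 4. [r7c2∈{1,2}] across col 2, 1 lands solely at r7c2. So r7c2=1.
Step 5. [r9c7∈{1,4}] 1 has one home in box 9: r9c7 ⇒ r9c7=1.
Step 6. [r6c4∈{1,7,8}] col 4 places 1 nowhere but r6c4. So r6c4=1.
Step 7. [r6c8∈{8}] nothing but 8 survives at r6c8, so r6c8=8.
Step 8. [r3c3∈{6,8}] across row 3, 6 lands solely at r3c3, so r3c3=6.
Step 9. [r2c2∈{2,4}] across row 2, 4 lands solely at r2c2 ⇒ r2c2=4.
Step 10. [r5c6∈{8}] only 8 remains possible at r5c6 ⇒ r5c6=8.
Step 11. [r9c4∈{8}] r9c4's peers cover all but 8, so r9c4=8.
Step 12. [r9c3∈{4}] r9c3's peers cover all but 4, so r9c3=4.
Step 13. [r2c1∈{2}] r2c1's peers cover all but 2. So r2c1=2.
Step 14. [r4c2∈{2}] r4c2 has the single candidate 2, so r4c2=2.
Step 15. [r6c3∈{5}] r6c3 has the single candidate 5 ⇒ r6c3=5.
Step 16. [r7c3∈{2}] r7c3 has the single candidate 2 ⇒ r7c3=2.
Step 17. [r3c6∈{1}] r3c6's peers cover all but 1. So r3c6=1.
Step 18. [r1c3∈{8}] only 8 remains possible at r1c3, so r1c3=8.
Step 19. [r8c5∈{1}] r8c5 has the single candidate 1, so r8c5=1.
Step 20. [r9c1∈{6}] r9c1 is down to just 6. So r9c1=6.
Step 21. [r8c8∈{4}] nothing but 4 survives at r8c8 ⇒ r8c8=4.
Step 22. [r5c9∈{1}] r5c9's peers cover all but 1, so r5c9=1.
Step 23. [r7c8∈{9}] r7c8 is down to just 9, so r7c8=9.
Step 24. [r7c4∈{7}] only 7 remains possible at r7c4 ⇒ r7c4=7.
Step 25. [r2c7∈{5}] r2c7 has the single candidate 5 ⇒ r2c7=5.
Step 26. [r5c7∈{4}] r5c7 has the single candidate 4. So r5c7=4.
Step 27. [r3c7∈{8}] r3c7 is down to just 8, so r3c7=8.
Step 28. [r4c5∈{5}] r4c5 has the single candidate 5. So r4c5=5.
Step 29. [r9c5∈{9}] r9c5's peers cover all but 9, so r9c5=9.
Step 30. [r6c6∈{7}] only 7 remains possible at r6c6 ⇒ r6c6=7.
Step 31. [r1c2∈{7}] nothing but 7 survives at r1c2. So r1c2=7.
Step 32. [r4c7∈{7}] r4c7 is down to just 7. So r4c7=7.
Step 33. [r1c9∈{3}] r1c9 has the single candidate 3. So r1c9=3.
Step 34. [r7c7∈{3}] r7c7's peers cover all but 3, so r7c7=3.

Answer: 1 7 8 5 4 2 9 6 3 / 2 4 3 9 8 6 5 1 7 / 9 5 6 3 7 1 8 2 4 / 8 2 1 4 5 9 7 3 6 / 3 9 7 6 2 8 4 5 1 / 4 6 5 1 3 7 2 8 9 / 5 1 2 7 6 4 3 9 8 / 7 8 9 2 1 3 6 4 5 / 6 3 4 8 9 5 1 7 2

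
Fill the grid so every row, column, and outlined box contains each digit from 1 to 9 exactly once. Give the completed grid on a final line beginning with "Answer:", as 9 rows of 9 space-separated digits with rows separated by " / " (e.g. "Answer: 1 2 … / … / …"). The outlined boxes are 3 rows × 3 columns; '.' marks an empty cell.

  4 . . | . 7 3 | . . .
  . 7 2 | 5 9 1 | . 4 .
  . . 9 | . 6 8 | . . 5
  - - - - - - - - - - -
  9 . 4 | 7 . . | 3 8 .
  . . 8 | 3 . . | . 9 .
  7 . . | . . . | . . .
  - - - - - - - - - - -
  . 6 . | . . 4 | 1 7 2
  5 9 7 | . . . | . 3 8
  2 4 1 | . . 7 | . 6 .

Step 1. [r6c8∈{1,2,5}] r6c8 is the only open cell in col 8 admitting 5, so r6c8=5.
Step 2. [r7c5∈{3,5,8}] across row 7, 5 lands solely at r7c5 ⇒ r7c5=5.
Step 3. [r1c4∈{2}] nothing but 2 survives at r1c4. So r1c4=2.
Step 4. [r1c2∈{1,5,8}] in col 2, 8 fits only at r1c2, so r1c2=8.
Step 5. [r5c9∈{1,4,6,7}] 7 has one home in col 9: r5c9 ⇒ r5c9=7.
Step 6. [r6c9∈{1,4,6}] col 9 places 4 nowhere but r6c9, so r6c9=4.
Step 7. [r4c9∈{1,6}] box 6 places 1 nowhere but r4c9. So r4c9=1.
Step 8. [r4c5∈{2}] only 2 remains possible at r4c5, so r4c5=2.
Step 9. [r4c6∈{5,6}] across row 4, 6 lands solely at r4c6, so r4c6=6.
Step 10. [r9c9∈{9}] r9c9 is down to just 9. So r9c9=9.
Step 11. [r1c9∈{6}] only 6 remains possible at r1c9, so r1c9=6.
Step 12. [r8c5∈{1}] r8c5 has the single candidate 1 ⇒ r8c5=1.
Step 13. [r9c4∈{8}] r9c4 is down to just 8, so r9c4=8.
Step 14. [r6c3∈{3,6}] in col 3, 6 fits only at r6c3 ⇒ r6c3=6.
Step 15. [r5c1∈{1}] r5c1 has the single candidate 1, so r5c1=1.
Step 16. [r3c1∈{3}] r3c1 is down to just 3, so r3c1=3.
Step 17. [r6c7∈{2}] nothing but 2 survives at r6c7, so r6c7=2.
Step 18. [r4c2∈{5}] r4c2 has the single candidate 5. So r4c2=5.
Step 19. [r3c2∈{1}] only 1 remains possible at r3c2, so r3c2=1.
Step 20. [r7c4∈{9}] r7c4 has the single candidate 9 ⇒ r7c4=9.
Step 21. [r5c5∈{4}] only 4 remains possible at r5c5. So r5c5=4.
Step 22. [r7c1∈{8}] nothing but 8 survives at r7c1. So r7c1=8.
Step 23. [r7c3∈{3}] nothing but 3 survives at r7c3, so r7c3=3.
Step 24. [r8c4∈{6}] nothing but 6 survives at r8c4. So r8c4=6.
Step 25. [r1c3∈{5}] r1c3's peers cover all but 5 ⇒ r1c3=5.
Step 26. [r6c4∈{1}] only 1 remains possible at r6c4 ⇒ r6c4=1.
Step 27. [r1c7∈{9}] r1c7's peers cover all but 9. So r1c7=9.
Step 28. [r2c9∈{3}] r2c9 is down to just 3. So r2c9=3.
Step 29. [r6c6∈{9}] r6c6 has the single candidate 9. So r6c6=9.
Step 30. [r2c1∈{6}] r2c1's peers cover all but 6 ⇒ r2c1=6.
Step 31. [r3c8∈{2}] only 2 remains possible at r3c8 ⇒ r3c8=2.
Step 32. [r9c7∈{5}] r9c7 is down to just 5, so r9c7=5.
Step 33. [r9c5∈{3}] nothing but 3 survives at r9c5. So r9c5=3.
Step 34. [r8c6∈{2}] r8c6 is down to just 2. So r8c6=2.
Step 35. [r5c7∈{6}] nothing but 6 survives at r5c7 ⇒ r5c7=6.
Step 36. [r5c2∈{2}] only 2 remains possible at r5c2, so r5c2=2.
Step 37. [r6c5∈{8}] only 8 remains possible at r6c5. So r6c5=8.
Step 38. [r8c7∈{4}] r8c7 is down to just 4, so r8c7=4.
Step 39. [r2c7∈{8}] r2c7 is down to just 8, so r2c7=8.
Step 40. [r1c8∈{1}] r1c8 has the single candidate 1 ⇒ r1c8=1.
Step 41. [r6c2∈{3}] nothing but 3 survives at r6c2, so r6c2=3.
Step 42. [r3c4∈{4}] only 4 remains possible at r3c4 ⇒ r3c4=4.
Step 43. [r5c6∈{5}] nothing but 5 survives at r5c6, so r5c6=5.
Step 44. [r3c7∈{7}] nothing but 7 survives at r3c7, so r3c7=7.

Answer: 4 8 5 2 7 3 9 1 6 / 6 7 2 5 9 1 8 4 3 / 3 1 9 4 6 8 7 2 5 / 9 5 4 7 2 6 3 8 1 / 1 2 8 3 4 5 6 9 7 / 7 3 6 1 8 9 2 5 4 / 8 6 3 9 5 4 1 7 2 / 5 9 7 6 1 2 4 3 8 / 2 4 1 8 3 7 5 6 9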